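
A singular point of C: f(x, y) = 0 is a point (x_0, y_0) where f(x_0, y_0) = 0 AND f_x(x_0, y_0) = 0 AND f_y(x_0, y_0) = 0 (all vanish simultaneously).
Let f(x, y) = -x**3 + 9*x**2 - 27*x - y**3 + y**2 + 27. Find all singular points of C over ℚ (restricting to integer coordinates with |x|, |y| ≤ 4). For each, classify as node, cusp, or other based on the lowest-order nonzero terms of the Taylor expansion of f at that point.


Singular points: {(3, 0)}; classification: cusp.

Compute partial derivatives:
  f_x = -3*x**2 + 18*x - 27.
  f_y = -3*y**2 + 2*y.
Scan x_0 ∈ {−4, ..., 4}. For each x_0, f_y(x_0, y) is a polynomial in y; find its integer roots y ∈ {−4, ..., 4}, then test f_x and f at those candidates.
  x = -4: f_y(-4, y) = -3*y**2 + 2*y; vanishes at y ∈ {0}. (-4, 0): f_x = -147 ≠ 0.
  x = -3: f_y(-3, y) = -3*y**2 + 2*y; vanishes at y ∈ {0}. (-3, 0): f_x = -108 ≠ 0.
  x = -2: f_y(-2, y) = -3*y**2 + 2*y; vanishes at y ∈ {0}. (-2, 0): f_x = -75 ≠ 0.
  x = -1: f_y(-1, y) = -3*y**2 + 2*y; vanishes at y ∈ {0}. (-1, 0): f_x = -48 ≠ 0.
  x = 0: f_y(0, y) = -3*y**2 + 2*y; vanishes at y ∈ {0}. (0, 0): f_x = -27 ≠ 0.
  x = 1: f_y(1, y) = -3*y**2 + 2*y; vanishes at y ∈ {0}. (1, 0): f_x = -12 ≠ 0.
  x = 2: f_y(2, y) = -3*y**2 + 2*y; vanishes at y ∈ {0}. (2, 0): f_x = -3 ≠ 0.
  x = 3: f_y(3, y) = -3*y**2 + 2*y; vanishes at y ∈ {0}. (3, 0): f_x = 0, f = 0 — SINGULAR.
  x = 4: f_y(4, y) = -3*y**2 + 2*y; vanishes at y ∈ {0}. (4, 0): f_x = -3 ≠ 0.
Only singular point on the grid: (3, 0).
Classify: substitute x = 3 + u, y = 0 + v and expand: f = -u**3 - v**3 + v**2.
No constant or linear terms (consistent with a singular point). Quadratic part: v**2. Cubic part: -u**3 - v**3.
The quadratic part v**2 is a perfect square, so there is a single (double) tangent line v = 0, i.e. y = 0. Restricting the cubic part to that line (v = 0) leaves -u**3 ≠ 0, so f is not divisible by v and the branch is v² ≈ u**3 to lowest order — this is a cusp.
Classification: cusp.


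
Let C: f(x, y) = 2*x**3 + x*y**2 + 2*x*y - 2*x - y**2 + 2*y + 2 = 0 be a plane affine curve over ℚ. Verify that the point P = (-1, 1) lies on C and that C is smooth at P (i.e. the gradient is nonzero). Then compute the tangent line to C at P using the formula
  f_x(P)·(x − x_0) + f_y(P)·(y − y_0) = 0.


Tangent line at P: 7*x - 4*y + 11 = 0.

Step 1: f(-1, 1) = 0, so P lies on C.
Step 2: partial derivatives
  f_x(x, y) = 6*x**2 + y**2 + 2*y - 2, f_y(x, y) = 2*x*y + 2*x - 2*y + 2.
  f_x(P) = 7, f_y(P) = -4 (gradient nonzero, so P is smooth).
Step 3: tangent line at P: 7·(x − -1) + -4·(y − 1) = 0.
Expanding: 7*x - 4*y + 11 = 0.


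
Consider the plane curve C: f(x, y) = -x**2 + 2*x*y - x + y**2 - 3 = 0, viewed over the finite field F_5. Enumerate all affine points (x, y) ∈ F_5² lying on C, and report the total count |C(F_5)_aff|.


Affine F_5-points: {(1, 0), (1, 3), (3, 0), (3, 4), (4, 3), (4, 4)}; count = 6.

For each of the 25 pairs (x, y) ∈ F_5², evaluate f(x, y) mod 5. Record the zeros.
  x = 0: [0↦2, 1↦3, 2↦1, 3↦1, 4↦3]  zeros at y ∈ ∅
  x = 1: [0↦0, 1↦3, 2↦3, 3↦0, 4↦4]  zeros at y ∈ {0, 3}
  x = 2: [0↦1, 1↦1, 2↦3, 3↦2, 4↦3]  zeros at y ∈ ∅
  x = 3: [0↦0, 1↦2, 2↦1, 3↦2, 4↦0]  zeros at y ∈ {0, 4}
  x = 4: [0↦2, 1↦1, 2↦2, 3↦0, 4↦0]  zeros at y ∈ {3, 4}
Collecting zeros: affine points = {(1, 0), (1, 3), (3, 0), (3, 4), (4, 3), (4, 4)}.
Total count |C(F_5)_aff| = 6.


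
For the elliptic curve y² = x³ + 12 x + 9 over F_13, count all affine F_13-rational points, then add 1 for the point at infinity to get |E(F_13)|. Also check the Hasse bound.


Affine points = {(0, 3), (0, 10), (1, 3), (1, 10), (4, 2), (4, 11), (5, 5), (5, 8), (9, 1), (9, 12), (11, 4), (11, 9), (12, 3), (12, 10)}; affine count = 14; |E(F_13)| = 15.

Discriminant check: Δ ∝ 4a³ + 27b² = 4·12³ + 27·9² = 4·1728 + 27·81 ≡ 12 (mod 13). Nonzero ⇒ E is nonsingular.
For each x ∈ F_13, compute rhs = x³ + 12·x + 9 mod 13, then count y ∈ F_13 with y² ≡ rhs.
  x = 0: rhs = 9, matching y values: 3, 10 (2 points).
  x = 1: rhs = 9, matching y values: 3, 10 (2 points).
  x = 2: rhs = 2, matching y values: none (0 points).
  x = 3: rhs = 7, matching y values: none (0 points).
  x = 4: rhs = 4, matching y values: 2, 11 (2 points).
  x = 5: rhs = 12, matching y values: 5, 8 (2 points).
  x = 6: rhs = 11, matching y values: none (0 points).
  x = 7: rhs = 7, matching y values: none (0 points).
  x = 8: rhs = 6, matching y values: none (0 points).
  x = 9: rhs = 1, matching y values: 1, 12 (2 points).
  x = 10: rhs = 11, matching y values: none (0 points).
  x = 11: rhs = 3, matching y values: 4, 9 (2 points).
  x = 12: rhs = 9, matching y values: 3, 10 (2 points).
Total affine count: 14.
Full point count |E(F_13)| = 14 + 1 = 15.
Hasse bound: |15 − (13+1)| = |1| = 1 ≤ 2√13 ≈ 7.2111 ✓.


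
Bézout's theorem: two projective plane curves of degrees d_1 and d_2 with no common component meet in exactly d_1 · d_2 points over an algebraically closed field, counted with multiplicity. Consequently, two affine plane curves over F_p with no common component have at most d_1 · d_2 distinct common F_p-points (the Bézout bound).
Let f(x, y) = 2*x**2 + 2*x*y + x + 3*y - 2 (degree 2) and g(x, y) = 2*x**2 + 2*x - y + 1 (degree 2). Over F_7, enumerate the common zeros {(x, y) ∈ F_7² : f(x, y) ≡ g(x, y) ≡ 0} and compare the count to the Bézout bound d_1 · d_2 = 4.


Common zeros: {(6, 1)}; count = 1; Bézout bound = 4.

deg(f) = 2, deg(g) = 2, so Bézout bound = 4.
Scan x ∈ F_7. For each x, list the y ∈ F_7 with f(x, y) ≡ 0 and those with g(x, y) ≡ 0 (mod 7); the common zeros in that column are the intersection.
  x = 0: f ≡ 0 at y ∈ {3}; g ≡ 0 at y ∈ {1}; common: ∅.
  x = 1: f ≡ 0 at y ∈ {4}; g ≡ 0 at y ∈ {5}; common: ∅.
  x = 2: f ≡ 0 at y ∈ ∅; g ≡ 0 at y ∈ {6}; common: ∅.
  x = 3: f ≡ 0 at y ∈ {1}; g ≡ 0 at y ∈ {4}; common: ∅.
  x = 4: f ≡ 0 at y ∈ {2}; g ≡ 0 at y ∈ {6}; common: ∅.
  x = 5: f ≡ 0 at y ∈ {4}; g ≡ 0 at y ∈ {5}; common: ∅.
  x = 6: f ≡ 0 at y ∈ {1}; g ≡ 0 at y ∈ {1}; common: {1}.
Collecting: common zeros = {(6, 1)}, so the count is 1.
Comparison with the Bézout bound: 1 ≤ 4 = deg(f)·deg(g), as expected for curves with no common component (the affine F_7-count falls short of the bound because intersections may lie at infinity, over extension fields, or carry multiplicity).


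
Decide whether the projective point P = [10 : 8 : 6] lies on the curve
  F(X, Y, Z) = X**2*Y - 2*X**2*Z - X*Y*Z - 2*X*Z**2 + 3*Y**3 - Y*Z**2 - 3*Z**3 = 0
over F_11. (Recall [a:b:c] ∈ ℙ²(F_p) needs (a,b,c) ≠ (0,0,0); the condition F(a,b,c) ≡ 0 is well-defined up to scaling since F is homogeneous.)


F(10,8,6) ≡ 1 (mod 11); P is NOT on the curve.

Evaluate F(10, 8, 6) term-by-term (mod 11).
  X**2*Y ↦ 1·100·8·1 = 800
  -2*X**2*Z ↦ -2·100·1·6 = -1200
  -X*Y*Z ↦ -1·10·8·6 = -480
  -2*X*Z**2 ↦ -2·10·1·36 = -720
  3*Y**3 ↦ 3·1·512·1 = 1536
  -Y*Z**2 ↦ -1·1·8·36 = -288
  -3*Z**3 ↦ -3·1·1·216 = -648
Sum: F(10, 8, 6) = (800) + (-1200) + (-480) + (-720) + (1536) + (-288) + (-648) = -1000.
Reducing mod 11: -1000 ≡ 1 (mod 11).
Since F(a, b, c) ≡ 1 ≠ 0 (mod 11), P does NOT lie on the curve.


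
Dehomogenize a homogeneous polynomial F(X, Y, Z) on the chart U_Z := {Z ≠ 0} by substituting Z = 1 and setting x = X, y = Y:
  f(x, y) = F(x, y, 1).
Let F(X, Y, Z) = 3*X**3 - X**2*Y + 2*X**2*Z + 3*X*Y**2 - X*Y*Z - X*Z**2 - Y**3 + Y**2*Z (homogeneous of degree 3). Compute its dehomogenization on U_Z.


f(x, y) = 3*x**3 - x**2*y + 2*x**2 + 3*x*y**2 - x*y - x - y**3 + y**2

On U_Z we set Z = 1. Each monomial c·X^i·Y^j·Z^k in F becomes c·x^i·y^j·1^k = c·x^i·y^j.
Substituting Z = 1: F(X, Y, 1) = 3*x**3 - x**2*y + 2*x**2 + 3*x*y**2 - x*y - x - y**3 + y**2.
Note: deg(f) ≤ deg(F) = 3; strict inequality happens when F is divisible by Z (lost terms).


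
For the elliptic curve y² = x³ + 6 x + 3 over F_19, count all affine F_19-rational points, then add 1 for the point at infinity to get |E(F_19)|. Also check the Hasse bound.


Affine points = {(2, 2), (2, 17), (5, 5), (5, 14), (9, 8), (9, 11), (12, 6), (12, 13), (13, 6), (13, 13), (14, 0)}; affine count = 11; |E(F_19)| = 12.

Discriminant check: Δ ∝ 4a³ + 27b² = 4·6³ + 27·3² = 4·216 + 27·9 ≡ 5 (mod 19). Nonzero ⇒ E is nonsingular.
For each x ∈ F_19, compute rhs = x³ + 6·x + 3 mod 19, then count y ∈ F_19 with y² ≡ rhs.
  x = 0: rhs = 3, matching y values: none (0 points).
  x = 1: rhs = 10, matching y values: none (0 points).
  x = 2: rhs = 4, matching y values: 2, 17 (2 points).
  x = 3: rhs = 10, matching y values: none (0 points).
  x = 4: rhs = 15, matching y values: none (0 points).
  x = 5: rhs = 6, matching y values: 5, 14 (2 points).
  x = 6: rhs = 8, matching y values: none (0 points).
  x = 7: rhs = 8, matching y values: none (0 points).
  x = 8: rhs = 12, matching y values: none (0 points).
  x = 9: rhs = 7, matching y values: 8, 11 (2 points).
  x = 10: rhs = 18, matching y values: none (0 points).
  x = 11: rhs = 13, matching y values: none (0 points).
  x = 12: rhs = 17, matching y values: 6, 13 (2 points).
  x = 13: rhs = 17, matching y values: 6, 13 (2 points).
  x = 14: rhs = 0, matching y values: 0 (1 points).
  x = 15: rhs = 10, matching y values: none (0 points).
  x = 16: rhs = 15, matching y values: none (0 points).
  x = 17: rhs = 2, matching y values: none (0 points).
  x = 18: rhs = 15, matching y values: none (0 points).
Total affine count: 11.
Full point count |E(F_19)| = 11 + 1 = 12.
Hasse bound: |12 − (19+1)| = |-8| = 8 ≤ 2√19 ≈ 8.7178 ✓.


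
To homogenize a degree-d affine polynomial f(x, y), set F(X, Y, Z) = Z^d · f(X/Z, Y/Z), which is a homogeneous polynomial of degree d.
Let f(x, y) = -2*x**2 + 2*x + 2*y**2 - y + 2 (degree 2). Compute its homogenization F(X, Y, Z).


F(X, Y, Z) = -2*X**2 + 2*X*Z + 2*Y**2 - Y*Z + 2*Z**2

deg(f) = 2.
Substitute x = X/Z, y = Y/Z into f, then multiply by Z^2.
  monomial -2·x^2·y^0 ↦ -2·X^2·Y^0·Z^0.
  monomial 2·x^1·y^0 ↦ 2·X^1·Y^0·Z^1.
  monomial 2·x^0·y^2 ↦ 2·X^0·Y^2·Z^0.
  monomial -1·x^0·y^1 ↦ -1·X^0·Y^1·Z^1.
  monomial 2·x^0·y^0 ↦ 2·X^0·Y^0·Z^2.
Collecting: F(X, Y, Z) = -2*X**2 + 2*X*Z + 2*Y**2 - Y*Z + 2*Z**2.


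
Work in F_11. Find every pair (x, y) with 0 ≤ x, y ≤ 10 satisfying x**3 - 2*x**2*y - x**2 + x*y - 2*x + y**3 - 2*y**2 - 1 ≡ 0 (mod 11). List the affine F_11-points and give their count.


Affine F_11-points: {(0, 6), (2, 5), (3, 0), (3, 5), (3, 8), (4, 7), (6, 3), (6, 5), (7, 1), (10, 9)}; count = 10.

For each of the 121 pairs (x, y) ∈ F_11², evaluate f(x, y) mod 11. Record the zeros.
  x = 0: [0↦10, 1↦9, 2↦10, 3↦8, 4↦9, 5↦8, 6↦0, 7↦2, 8↦9, 9↦5, 10↦7]  zeros at y ∈ {6}
  x = 1: [0↦8, 1↦6, 2↦6, 3↦3, 4↦3, 5↦1, 6↦3, 7↦4, 8↦10, 9↦5, 10↦6]  zeros at y ∈ ∅
  x = 2: [0↦10, 1↦3, 2↦9, 3↦1, 4↦7, 5↦0, 6↦8, 7↦4, 8↦5, 9↦6, 10↦2]  zeros at y ∈ {5}
  x = 3: [0↦0, 1↦6, 2↦3, 3↦8, 4↦5, 5↦0, 6↦10, 7↦8, 8↦0, 9↦3, 10↦1]  zeros at y ∈ {0, 5, 8}
  x = 4: [0↦6, 1↦10, 2↦5, 3↦8, 4↦3, 5↦7, 6↦4, 7↦0, 8↦1, 9↦2, 10↦9]  zeros at y ∈ {7}
  x = 5: [0↦1, 1↦10, 2↦10, 3↦7, 4↦7, 5↦5, 6↦7, 7↦8, 8↦3, 9↦9, 10↦10]  zeros at y ∈ ∅
  x = 6: [0↦2, 1↦1, 2↦2, 3↦0, 4↦1, 5↦0, 6↦3, 7↦5, 8↦1, 9↦8, 10↦10]  zeros at y ∈ {3, 5}
  x = 7: [0↦4, 1↦0, 2↦9, 3↦4, 4↦2, 5↦9, 6↦9, 7↦8, 8↦1, 9↦5, 10↦4]  zeros at y ∈ {1}
  x = 8: [0↦2, 1↦2, 2↦4, 3↦3, 4↦5, 5↦5, 6↦9, 7↦1, 8↦9, 9↦6, 10↦9]  zeros at y ∈ ∅
  x = 9: [0↦2, 1↦2, 2↦4, 3↦3, 4↦5, 5↦5, 6↦9, 7↦1, 8↦9, 9↦6, 10↦9]  zeros at y ∈ ∅
  x = 10: [0↦10, 1↦6, 2↦4, 3↦10, 4↦8, 5↦4, 6↦4, 7↦3, 8↦7, 9↦0, 10↦10]  zeros at y ∈ {9}
Collecting zeros: affine points = {(0, 6), (2, 5), (3, 0), (3, 5), (3, 8), (4, 7), (6, 3), (6, 5), (7, 1), (10, 9)}.
Total count |C(F_11)_aff| = 10.


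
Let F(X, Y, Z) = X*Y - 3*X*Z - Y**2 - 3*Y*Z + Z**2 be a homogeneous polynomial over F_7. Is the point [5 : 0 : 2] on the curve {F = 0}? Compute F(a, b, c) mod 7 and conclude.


F(5,0,2) ≡ 2 (mod 7); P is NOT on the curve.

Evaluate F(5, 0, 2) term-by-term (mod 7).
  X*Y ↦ 1·5·0·1 = 0
  -3*X*Z ↦ -3·5·1·2 = -30
  -Y**2 ↦ -1·1·0·1 = 0
  -3*Y*Z ↦ -3·1·0·2 = 0
  Z**2 ↦ 1·1·1·4 = 4
Sum: F(5, 0, 2) = (0) + (-30) + (0) + (0) + (4) = -26.
Reducing mod 7: -26 ≡ 2 (mod 7).
Since F(a, b, c) ≡ 2 ≠ 0 (mod 7), P does NOT lie on the curve.


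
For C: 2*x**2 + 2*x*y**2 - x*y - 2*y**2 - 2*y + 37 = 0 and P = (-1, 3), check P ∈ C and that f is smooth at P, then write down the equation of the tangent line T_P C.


Tangent line at P: 11*x - 25*y + 86 = 0.

Step 1: f(-1, 3) = 0, so P lies on C.
Step 2: partial derivatives
  f_x(x, y) = 4*x + 2*y**2 - y, f_y(x, y) = 4*x*y - x - 4*y - 2.
  f_x(P) = 11, f_y(P) = -25 (gradient nonzero, so P is smooth).
Step 3: tangent line at P: 11·(x − -1) + -25·(y − 3) = 0.
Expanding: 11*x - 25*y + 86 = 0.


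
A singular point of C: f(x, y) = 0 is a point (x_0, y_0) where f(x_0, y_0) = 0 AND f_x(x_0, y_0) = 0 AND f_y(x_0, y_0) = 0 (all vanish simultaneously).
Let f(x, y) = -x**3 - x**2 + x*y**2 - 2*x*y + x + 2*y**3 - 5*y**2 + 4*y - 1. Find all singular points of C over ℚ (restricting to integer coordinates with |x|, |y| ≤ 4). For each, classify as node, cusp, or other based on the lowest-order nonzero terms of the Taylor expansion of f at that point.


Singular points: {(0, 1)}; classification: node.

Compute partial derivatives:
  f_x = -3*x**2 - 2*x + y**2 - 2*y + 1.
  f_y = 2*x*y - 2*x + 6*y**2 - 10*y + 4.
Scan x_0 ∈ {−4, ..., 4}. For each x_0, f_y(x_0, y) is a polynomial in y; find its integer roots y ∈ {−4, ..., 4}, then test f_x and f at those candidates.
  x = -4: f_y(-4, y) = 6*y**2 - 18*y + 12; vanishes at y ∈ {1, 2}. (-4, 1): f_x = -40 ≠ 0; (-4, 2): f_x = -39 ≠ 0.
  x = -3: f_y(-3, y) = 6*y**2 - 16*y + 10; vanishes at y ∈ {1}. (-3, 1): f_x = -21 ≠ 0.
  x = -2: f_y(-2, y) = 6*y**2 - 14*y + 8; vanishes at y ∈ {1}. (-2, 1): f_x = -8 ≠ 0.
  x = -1: f_y(-1, y) = 6*y**2 - 12*y + 6; vanishes at y ∈ {1}. (-1, 1): f_x = -1 ≠ 0.
  x = 0: f_y(0, y) = 6*y**2 - 10*y + 4; vanishes at y ∈ {1}. (0, 1): f_x = 0, f = 0 — SINGULAR.
  x = 1: f_y(1, y) = 6*y**2 - 8*y + 2; vanishes at y ∈ {1}. (1, 1): f_x = -5 ≠ 0.
  x = 2: f_y(2, y) = 6*y**2 - 6*y; vanishes at y ∈ {0, 1}. (2, 0): f_x = -15 ≠ 0; (2, 1): f_x = -16 ≠ 0.
  x = 3: f_y(3, y) = 6*y**2 - 4*y - 2; vanishes at y ∈ {1}. (3, 1): f_x = -33 ≠ 0.
  x = 4: f_y(4, y) = 6*y**2 - 2*y - 4; vanishes at y ∈ {1}. (4, 1): f_x = -56 ≠ 0.
Only singular point on the grid: (0, 1).
Classify: substitute x = 0 + u, y = 1 + v and expand: f = -u**3 - u**2 + u*v**2 + 2*v**3 + v**2.
No constant or linear terms (consistent with a singular point). Quadratic part: -u**2 + v**2. Cubic part: -u**3 + u*v**2 + 2*v**3.
The quadratic part v**2 - u**2 = (v − u)(v + u) splits into two distinct linear factors, so there are two distinct tangent lines y − 1 = ±(x − 0) — this is a node (ordinary double point).
Classification: node.


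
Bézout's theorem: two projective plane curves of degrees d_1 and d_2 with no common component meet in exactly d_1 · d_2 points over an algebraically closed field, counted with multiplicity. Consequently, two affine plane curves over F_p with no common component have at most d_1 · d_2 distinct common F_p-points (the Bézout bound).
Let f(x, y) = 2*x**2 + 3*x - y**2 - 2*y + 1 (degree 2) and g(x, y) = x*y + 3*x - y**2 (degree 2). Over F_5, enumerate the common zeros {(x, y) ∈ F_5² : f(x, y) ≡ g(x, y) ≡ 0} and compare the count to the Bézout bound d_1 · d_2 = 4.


Common zeros: {(4, 3)}; count = 1; Bézout bound = 4.

deg(f) = 2, deg(g) = 2, so Bézout bound = 4.
Scan x ∈ F_5. For each x, list the y ∈ F_5 with f(x, y) ≡ 0 and those with g(x, y) ≡ 0 (mod 5); the common zeros in that column are the intersection.
  x = 0: f ≡ 0 at y ∈ ∅; g ≡ 0 at y ∈ {0}; common: ∅.
  x = 1: f ≡ 0 at y ∈ ∅; g ≡ 0 at y ∈ ∅; common: ∅.
  x = 2: f ≡ 0 at y ∈ {0, 3}; g ≡ 0 at y ∈ ∅; common: ∅.
  x = 3: f ≡ 0 at y ∈ {1, 2}; g ≡ 0 at y ∈ {4}; common: ∅.
  x = 4: f ≡ 0 at y ∈ {0, 3}; g ≡ 0 at y ∈ {1, 3}; common: {3}.
Collecting: common zeros = {(4, 3)}, so the count is 1.
Comparison with the Bézout bound: 1 ≤ 4 = deg(f)·deg(g), as expected for curves with no common component (the affine F_5-count falls short of the bound because intersections may lie at infinity, over extension fields, or carry multiplicity).


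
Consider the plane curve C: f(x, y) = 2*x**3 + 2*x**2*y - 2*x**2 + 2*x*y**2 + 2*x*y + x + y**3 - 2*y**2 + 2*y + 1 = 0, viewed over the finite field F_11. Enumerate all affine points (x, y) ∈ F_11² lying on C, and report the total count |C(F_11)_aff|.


Affine F_11-points: {(1, 2), (2, 0), (2, 2), (2, 7), (4, 3), (4, 4), (4, 9), (5, 7), (6, 4), (7, 2), (8, 3), (9, 4), (9, 6), (9, 7), (10, 10)}; count = 15.

For each of the 121 pairs (x, y) ∈ F_11², evaluate f(x, y) mod 11. Record the zeros.
  x = 0: [0↦1, 1↦2, 2↦5, 3↦5, 4↦8, 5↦9, 6↦3, 7↦7, 8↦5, 9↦3, 10↦7]  zeros at y ∈ ∅
  x = 1: [0↦2, 1↦9, 2↦0, 3↦3, 4↦2, 5↦3, 6↦1, 7↦2, 8↦1, 9↦4, 10↦6]  zeros at y ∈ {2}
  x = 2: [0↦0, 1↦6, 2↦0, 3↦10, 4↦9, 5↦3, 6↦9, 7↦0, 8↦4, 9↦5, 10↦9]  zeros at y ∈ {0, 2, 7}
  x = 3: [0↦7, 1↦5, 2↦6, 3↦5, 4↦8, 5↦10, 6↦6, 7↦2, 8↦4, 9↦7, 10↦6]  zeros at y ∈ ∅
  x = 4: [0↦2, 1↦7, 2↦8, 3↦0, 4↦0, 5↦3, 6↦4, 7↦9, 8↦2, 9↦0, 10↦9]  zeros at y ∈ {3, 4, 9}
  x = 5: [0↦8, 1↦2, 2↦7, 3↦7, 4↦8, 5↦5, 6↦4, 7↦0, 8↦10, 9↦7, 10↦8]  zeros at y ∈ {7}
  x = 6: [0↦4, 1↦2, 2↦4, 3↦5, 4↦0, 5↦6, 6↦7, 7↦9, 8↦7, 9↦7, 10↦4]  zeros at y ∈ {4}
  x = 7: [0↦2, 1↦8, 2↦0, 3↦6, 4↦10, 5↦7, 6↦3, 7↦4, 8↦5, 9↦1, 10↦9]  zeros at y ∈ {2}
  x = 8: [0↦3, 1↦10, 2↦7, 3↦0, 4↦6, 5↦9, 6↦4, 7↦8, 8↦5, 9↦1, 10↦2]  zeros at y ∈ {3}
  x = 9: [0↦8, 1↦9, 2↦4, 3↦10, 4↦0, 5↦2, 6↦0, 7↦0, 8↦8, 9↦8, 10↦6]  zeros at y ∈ {4, 6, 7}
  x = 10: [0↦7, 1↦6, 2↦3, 3↦4, 4↦4, 5↦9, 6↦3, 7↦3, 8↦4, 9↦1, 10↦0]  zeros at y ∈ {10}
Collecting zeros: affine points = {(1, 2), (2, 0), (2, 2), (2, 7), (4, 3), (4, 4), (4, 9), (5, 7), (6, 4), (7, 2), (8, 3), (9, 4), (9, 6), (9, 7), (10, 10)}.
Total count |C(F_11)_aff| = 15.


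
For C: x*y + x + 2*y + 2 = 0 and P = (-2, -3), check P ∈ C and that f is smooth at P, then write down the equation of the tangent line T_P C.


Tangent line at P: -2*x - 4 = 0.

Step 1: f(-2, -3) = 0, so P lies on C.
Step 2: partial derivatives
  f_x(x, y) = y + 1, f_y(x, y) = x + 2.
  f_x(P) = -2, f_y(P) = 0 (gradient nonzero, so P is smooth).
Step 3: tangent line at P: -2·(x − -2) + 0·(y − -3) = 0.
Expanding: -2*x - 4 = 0.


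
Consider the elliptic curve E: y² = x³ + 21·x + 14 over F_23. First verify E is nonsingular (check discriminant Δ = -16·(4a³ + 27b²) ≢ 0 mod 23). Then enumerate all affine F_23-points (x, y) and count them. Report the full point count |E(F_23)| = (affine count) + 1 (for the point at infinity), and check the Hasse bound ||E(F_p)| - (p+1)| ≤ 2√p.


Affine points = {(1, 6), (1, 17), (2, 8), (2, 15), (3, 9), (3, 14), (4, 1), (4, 22), (8, 2), (8, 21), (9, 9), (9, 14), (11, 9), (11, 14), (12, 4), (12, 19), (13, 0), (14, 4), (14, 19), (15, 1), (15, 22), (19, 2), (19, 21), (20, 4), (20, 19)}; affine count = 25; |E(F_23)| = 26.

Discriminant check: Δ ∝ 4a³ + 27b² = 4·21³ + 27·14² = 4·9261 + 27·196 ≡ 16 (mod 23). Nonzero ⇒ E is nonsingular.
For each x ∈ F_23, compute rhs = x³ + 21·x + 14 mod 23, then count y ∈ F_23 with y² ≡ rhs.
  x = 0: rhs = 14, matching y values: none (0 points).
  x = 1: rhs = 13, matching y values: 6, 17 (2 points).
  x = 2: rhs = 18, matching y values: 8, 15 (2 points).
  x = 3: rhs = 12, matching y values: 9, 14 (2 points).
  x = 4: rhs = 1, matching y values: 1, 22 (2 points).
  x = 5: rhs = 14, matching y values: none (0 points).
  x = 6: rhs = 11, matching y values: none (0 points).
  x = 7: rhs = 21, matching y values: none (0 points).
  x = 8: rhs = 4, matching y values: 2, 21 (2 points).
  x = 9: rhs = 12, matching y values: 9, 14 (2 points).
  x = 10: rhs = 5, matching y values: none (0 points).
  x = 11: rhs = 12, matching y values: 9, 14 (2 points).
  x = 12: rhs = 16, matching y values: 4, 19 (2 points).
  x = 13: rhs = 0, matching y values: 0 (1 points).
  x = 14: rhs = 16, matching y values: 4, 19 (2 points).
  x = 15: rhs = 1, matching y values: 1, 22 (2 points).
  x = 16: rhs = 7, matching y values: none (0 points).
  x = 17: rhs = 17, matching y values: none (0 points).
  x = 18: rhs = 14, matching y values: none (0 points).
  x = 19: rhs = 4, matching y values: 2, 21 (2 points).
  x = 20: rhs = 16, matching y values: 4, 19 (2 points).
  x = 21: rhs = 10, matching y values: none (0 points).
  x = 22: rhs = 15, matching y values: none (0 points).
Total affine count: 25.
Full point count |E(F_23)| = 25 + 1 = 26.
Hasse bound: |26 − (23+1)| = |2| = 2 ≤ 2√23 ≈ 9.5917 ✓.


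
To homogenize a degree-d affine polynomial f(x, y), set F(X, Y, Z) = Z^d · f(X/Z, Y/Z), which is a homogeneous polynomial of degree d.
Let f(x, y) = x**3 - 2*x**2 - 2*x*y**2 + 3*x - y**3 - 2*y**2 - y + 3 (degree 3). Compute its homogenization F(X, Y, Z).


F(X, Y, Z) = X**3 - 2*X**2*Z - 2*X*Y**2 + 3*X*Z**2 - Y**3 - 2*Y**2*Z - Y*Z**2 + 3*Z**3

deg(f) = 3.
Substitute x = X/Z, y = Y/Z into f, then multiply by Z^3.
  monomial 1·x^3·y^0 ↦ 1·X^3·Y^0·Z^0.
  monomial -2·x^2·y^0 ↦ -2·X^2·Y^0·Z^1.
  monomial -2·x^1·y^2 ↦ -2·X^1·Y^2·Z^0.
  monomial 3·x^1·y^0 ↦ 3·X^1·Y^0·Z^2.
  monomial -1·x^0·y^3 ↦ -1·X^0·Y^3·Z^0.
  monomial -2·x^0·y^2 ↦ -2·X^0·Y^2·Z^1.
  monomial -1·x^0·y^1 ↦ -1·X^0·Y^1·Z^2.
  monomial 3·x^0·y^0 ↦ 3·X^0·Y^0·Z^3.
Collecting: F(X, Y, Z) = X**3 - 2*X**2*Z - 2*X*Y**2 + 3*X*Z**2 - Y**3 - 2*Y**2*Z - Y*Z**2 + 3*Z**3.


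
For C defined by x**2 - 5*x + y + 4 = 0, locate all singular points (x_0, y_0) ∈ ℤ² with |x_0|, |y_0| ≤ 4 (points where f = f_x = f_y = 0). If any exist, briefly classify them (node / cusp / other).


No singular points in the scanned grid; C is smooth there.

Compute partial derivatives:
  f_x = 2*x - 5.
  f_y = 1.
f_y = 1 is a nonzero constant, so f_y never vanishes: no point (x, y) can satisfy f = f_x = f_y = 0. In particular no (x, y) ∈ {−4, ..., 4}² is singular; the curve is smooth.


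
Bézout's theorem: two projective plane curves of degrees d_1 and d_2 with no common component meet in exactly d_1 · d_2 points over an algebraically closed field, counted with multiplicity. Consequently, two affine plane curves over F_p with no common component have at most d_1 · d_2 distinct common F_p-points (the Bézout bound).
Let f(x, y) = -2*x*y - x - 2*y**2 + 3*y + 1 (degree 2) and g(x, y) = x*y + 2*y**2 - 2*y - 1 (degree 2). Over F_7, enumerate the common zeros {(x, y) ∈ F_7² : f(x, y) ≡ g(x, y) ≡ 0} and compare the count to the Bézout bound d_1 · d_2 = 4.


Common zeros: {(2, 5)}; count = 1; Bézout bound = 4.

deg(f) = 2, deg(g) = 2, so Bézout bound = 4.
Scan x ∈ F_7. For each x, list the y ∈ F_7 with f(x, y) ≡ 0 and those with g(x, y) ≡ 0 (mod 7); the common zeros in that column are the intersection.
  x = 0: f ≡ 0 at y ∈ ∅; g ≡ 0 at y ∈ ∅; common: ∅.
  x = 1: f ≡ 0 at y ∈ {0, 4}; g ≡ 0 at y ∈ {1, 3}; common: ∅.
  x = 2: f ≡ 0 at y ∈ {5}; g ≡ 0 at y ∈ {2, 5}; common: {5}.
  x = 3: f ≡ 0 at y ∈ {1}; g ≡ 0 at y ∈ {4, 6}; common: ∅.
  x = 4: f ≡ 0 at y ∈ {2, 6}; g ≡ 0 at y ∈ ∅; common: ∅.
  x = 5: f ≡ 0 at y ∈ ∅; g ≡ 0 at y ∈ ∅; common: ∅.
  x = 6: f ≡ 0 at y ∈ ∅; g ≡ 0 at y ∈ ∅; common: ∅.
Collecting: common zeros = {(2, 5)}, so the count is 1.
Comparison with the Bézout bound: 1 ≤ 4 = deg(f)·deg(g), as expected for curves with no common component (the affine F_7-count falls short of the bound because intersections may lie at infinity, over extension fields, or carry multiplicity).


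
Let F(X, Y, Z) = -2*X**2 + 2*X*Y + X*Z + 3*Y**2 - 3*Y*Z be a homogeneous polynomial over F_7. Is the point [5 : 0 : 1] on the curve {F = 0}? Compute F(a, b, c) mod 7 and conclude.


F(5,0,1) ≡ 4 (mod 7); P is NOT on the curve.

Evaluate F(5, 0, 1) term-by-term (mod 7).
  -2*X**2 ↦ -2·25·1·1 = -50
  2*X*Y ↦ 2·5·0·1 = 0
  X*Z ↦ 1·5·1·1 = 5
  3*Y**2 ↦ 3·1·0·1 = 0
  -3*Y*Z ↦ -3·1·0·1 = 0
Sum: F(5, 0, 1) = (-50) + (0) + (5) + (0) + (0) = -45.
Reducing mod 7: -45 ≡ 4 (mod 7).
Since F(a, b, c) ≡ 4 ≠ 0 (mod 7), P does NOT lie on the curve.


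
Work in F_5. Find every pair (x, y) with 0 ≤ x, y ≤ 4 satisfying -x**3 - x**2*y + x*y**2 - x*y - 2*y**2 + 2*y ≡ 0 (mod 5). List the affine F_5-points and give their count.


Affine F_5-points: {(0, 0), (0, 1), (1, 2), (1, 3), (2, 3), (4, 1), (4, 3)}; count = 7.

For each of the 25 pairs (x, y) ∈ F_5², evaluate f(x, y) mod 5. Record the zeros.
  x = 0: [0↦0, 1↦0, 2↦1, 3↦3, 4↦1]  zeros at y ∈ {0, 1}
  x = 1: [0↦4, 1↦3, 2↦0, 3↦0, 4↦3]  zeros at y ∈ {2, 3}
  x = 2: [0↦2, 1↦3, 2↦4, 3↦0, 4↦1]  zeros at y ∈ {3}
  x = 3: [0↦3, 1↦4, 2↦2, 3↦2, 4↦4]  zeros at y ∈ ∅
  x = 4: [0↦1, 1↦0, 2↦3, 3↦0, 4↦1]  zeros at y ∈ {1, 3}
Collecting zeros: affine points = {(0, 0), (0, 1), (1, 2), (1, 3), (2, 3), (4, 1), (4, 3)}.
Total count |C(F_5)_aff| = 7.


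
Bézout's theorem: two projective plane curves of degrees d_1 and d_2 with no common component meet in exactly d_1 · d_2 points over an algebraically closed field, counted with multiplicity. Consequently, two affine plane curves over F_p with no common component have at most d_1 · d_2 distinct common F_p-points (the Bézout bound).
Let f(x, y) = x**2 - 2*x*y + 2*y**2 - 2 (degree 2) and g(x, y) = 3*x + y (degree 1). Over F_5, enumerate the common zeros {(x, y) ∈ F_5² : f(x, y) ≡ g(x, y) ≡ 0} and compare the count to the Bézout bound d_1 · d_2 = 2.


Common zeros: ∅; count = 0; Bézout bound = 2.

deg(f) = 2, deg(g) = 1, so Bézout bound = 2.
Scan x ∈ F_5. For each x, list the y ∈ F_5 with f(x, y) ≡ 0 and those with g(x, y) ≡ 0 (mod 5); the common zeros in that column are the intersection.
  x = 0: f ≡ 0 at y ∈ {1, 4}; g ≡ 0 at y ∈ {0}; common: ∅.
  x = 1: f ≡ 0 at y ∈ ∅; g ≡ 0 at y ∈ {2}; common: ∅.
  x = 2: f ≡ 0 at y ∈ {1}; g ≡ 0 at y ∈ {4}; common: ∅.
  x = 3: f ≡ 0 at y ∈ {4}; g ≡ 0 at y ∈ {1}; common: ∅.
  x = 4: f ≡ 0 at y ∈ ∅; g ≡ 0 at y ∈ {3}; common: ∅.
Collecting: common zeros = ∅, so the count is 0.
Comparison with the Bézout bound: 0 ≤ 2 = deg(f)·deg(g), as expected for curves with no common component (the affine F_5-count falls short of the bound because intersections may lie at infinity, over extension fields, or carry multiplicity).


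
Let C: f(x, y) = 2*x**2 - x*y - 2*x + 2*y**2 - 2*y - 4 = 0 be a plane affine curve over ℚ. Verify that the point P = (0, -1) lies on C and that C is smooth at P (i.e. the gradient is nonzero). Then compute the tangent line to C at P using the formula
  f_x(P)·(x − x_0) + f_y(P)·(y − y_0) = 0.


Tangent line at P: -x - 6*y - 6 = 0.

Step 1: f(0, -1) = 0, so P lies on C.
Step 2: partial derivatives
  f_x(x, y) = 4*x - y - 2, f_y(x, y) = -x + 4*y - 2.
  f_x(P) = -1, f_y(P) = -6 (gradient nonzero, so P is smooth).
Step 3: tangent line at P: -1·(x − 0) + -6·(y − -1) = 0.
Expanding: -x - 6*y - 6 = 0.


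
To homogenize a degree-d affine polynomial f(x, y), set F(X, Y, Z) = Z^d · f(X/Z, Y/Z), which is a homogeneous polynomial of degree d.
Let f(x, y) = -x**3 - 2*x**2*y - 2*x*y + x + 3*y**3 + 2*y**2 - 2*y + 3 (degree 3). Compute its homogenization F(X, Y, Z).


F(X, Y, Z) = -X**3 - 2*X**2*Y - 2*X*Y*Z + X*Z**2 + 3*Y**3 + 2*Y**2*Z - 2*Y*Z**2 + 3*Z**3

deg(f) = 3.
Substitute x = X/Z, y = Y/Z into f, then multiply by Z^3.
  monomial -1·x^3·y^0 ↦ -1·X^3·Y^0·Z^0.
  monomial -2·x^2·y^1 ↦ -2·X^2·Y^1·Z^0.
  monomial -2·x^1·y^1 ↦ -2·X^1·Y^1·Z^1.
  monomial 1·x^1·y^0 ↦ 1·X^1·Y^0·Z^2.
  monomial 3·x^0·y^3 ↦ 3·X^0·Y^3·Z^0.
  monomial 2·x^0·y^2 ↦ 2·X^0·Y^2·Z^1.
  monomial -2·x^0·y^1 ↦ -2·X^0·Y^1·Z^2.
  monomial 3·x^0·y^0 ↦ 3·X^0·Y^0·Z^3.
Collecting: F(X, Y, Z) = -X**3 - 2*X**2*Y - 2*X*Y*Z + X*Z**2 + 3*Y**3 + 2*Y**2*Z - 2*Y*Z**2 + 3*Z**3.


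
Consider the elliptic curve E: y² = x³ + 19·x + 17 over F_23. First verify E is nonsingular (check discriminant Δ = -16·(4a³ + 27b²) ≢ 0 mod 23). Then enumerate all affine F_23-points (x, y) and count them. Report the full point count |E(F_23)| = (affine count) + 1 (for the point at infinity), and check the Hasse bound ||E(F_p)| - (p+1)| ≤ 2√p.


Affine points = {(3, 3), (3, 20), (6, 5), (6, 18), (11, 4), (11, 19), (12, 8), (12, 15), (13, 0), (16, 1), (16, 22), (17, 3), (17, 20), (18, 2), (18, 21), (20, 5), (20, 18)}; affine count = 17; |E(F_23)| = 18.

Discriminant check: Δ ∝ 4a³ + 27b² = 4·19³ + 27·17² = 4·6859 + 27·289 ≡ 3 (mod 23). Nonzero ⇒ E is nonsingular.
For each x ∈ F_23, compute rhs = x³ + 19·x + 17 mod 23, then count y ∈ F_23 with y² ≡ rhs.
  x = 0: rhs = 17, matching y values: none (0 points).
  x = 1: rhs = 14, matching y values: none (0 points).
  x = 2: rhs = 17, matching y values: none (0 points).
  x = 3: rhs = 9, matching y values: 3, 20 (2 points).
  x = 4: rhs = 19, matching y values: none (0 points).
  x = 5: rhs = 7, matching y values: none (0 points).
  x = 6: rhs = 2, matching y values: 5, 18 (2 points).
  x = 7: rhs = 10, matching y values: none (0 points).
  x = 8: rhs = 14, matching y values: none (0 points).
  x = 9: rhs = 20, matching y values: none (0 points).
  x = 10: rhs = 11, matching y values: none (0 points).
  x = 11: rhs = 16, matching y values: 4, 19 (2 points).
  x = 12: rhs = 18, matching y values: 8, 15 (2 points).
  x = 13: rhs = 0, matching y values: 0 (1 points).
  x = 14: rhs = 14, matching y values: none (0 points).
  x = 15: rhs = 20, matching y values: none (0 points).
  x = 16: rhs = 1, matching y values: 1, 22 (2 points).
  x = 17: rhs = 9, matching y values: 3, 20 (2 points).
  x = 18: rhs = 4, matching y values: 2, 21 (2 points).
  x = 19: rhs = 15, matching y values: none (0 points).
  x = 20: rhs = 2, matching y values: 5, 18 (2 points).
  x = 21: rhs = 17, matching y values: none (0 points).
  x = 22: rhs = 20, matching y values: none (0 points).
Total affine count: 17.
Full point count |E(F_23)| = 17 + 1 = 18.
Hasse bound: |18 − (23+1)| = |-6| = 6 ≤ 2√23 ≈ 9.5917 ✓.


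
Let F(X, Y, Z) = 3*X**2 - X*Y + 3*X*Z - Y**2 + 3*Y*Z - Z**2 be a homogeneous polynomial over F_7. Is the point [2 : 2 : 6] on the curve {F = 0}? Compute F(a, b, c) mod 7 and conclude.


F(2,2,6) ≡ 5 (mod 7); P is NOT on the curve.

Evaluate F(2, 2, 6) term-by-term (mod 7).
  3*X**2 ↦ 3·4·1·1 = 12
  -X*Y ↦ -1·2·2·1 = -4
  3*X*Z ↦ 3·2·1·6 = 36
  -Y**2 ↦ -1·1·4·1 = -4
  3*Y*Z ↦ 3·1·2·6 = 36
  -Z**2 ↦ -1·1·1·36 = -36
Sum: F(2, 2, 6) = (12) + (-4) + (36) + (-4) + (36) + (-36) = 40.
Reducing mod 7: 40 ≡ 5 (mod 7).
Since F(a, b, c) ≡ 5 ≠ 0 (mod 7), P does NOT lie on the curve.


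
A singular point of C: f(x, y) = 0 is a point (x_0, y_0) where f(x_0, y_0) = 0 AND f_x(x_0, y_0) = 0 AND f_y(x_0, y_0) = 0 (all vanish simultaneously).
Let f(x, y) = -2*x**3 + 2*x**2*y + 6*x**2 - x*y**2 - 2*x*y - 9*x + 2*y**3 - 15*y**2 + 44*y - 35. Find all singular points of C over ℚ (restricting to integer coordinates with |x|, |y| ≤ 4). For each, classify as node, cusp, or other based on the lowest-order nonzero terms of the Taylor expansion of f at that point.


Singular points: {(2, 3)}; classification: cusp.

Compute partial derivatives:
  f_x = -6*x**2 + 4*x*y + 12*x - y**2 - 2*y - 9.
  f_y = 2*x**2 - 2*x*y - 2*x + 6*y**2 - 30*y + 44.
Scan x_0 ∈ {−4, ..., 4}. For each x_0, f_y(x_0, y) is a polynomial in y; find its integer roots y ∈ {−4, ..., 4}, then test f_x and f at those candidates.
  x = -4: f_y(-4, y) = 6*y**2 - 22*y + 84; no integer root y with |y| ≤ 4.
  x = -3: f_y(-3, y) = 6*y**2 - 24*y + 68; no integer root y with |y| ≤ 4.
  x = -2: f_y(-2, y) = 6*y**2 - 26*y + 56; no integer root y with |y| ≤ 4.
  x = -1: f_y(-1, y) = 6*y**2 - 28*y + 48; no integer root y with |y| ≤ 4.
  x = 0: f_y(0, y) = 6*y**2 - 30*y + 44; no integer root y with |y| ≤ 4.
  x = 1: f_y(1, y) = 6*y**2 - 32*y + 44; no integer root y with |y| ≤ 4.
  x = 2: f_y(2, y) = 6*y**2 - 34*y + 48; vanishes at y ∈ {3}. (2, 3): f_x = 0, f = 0 — SINGULAR.
  x = 3: f_y(3, y) = 6*y**2 - 36*y + 56; no integer root y with |y| ≤ 4.
  x = 4: f_y(4, y) = 6*y**2 - 38*y + 68; no integer root y with |y| ≤ 4.
Only singular point on the grid: (2, 3).
Classify: substitute x = 2 + u, y = 3 + v and expand: f = -2*u**3 + 2*u**2*v - u*v**2 + 2*v**3 + v**2.
No constant or linear terms (consistent with a singular point). Quadratic part: v**2. Cubic part: -2*u**3 + 2*u**2*v - u*v**2 + 2*v**3.
The quadratic part v**2 is a perfect square, so there is a single (double) tangent line v = 0, i.e. y = 3. Restricting the cubic part to that line (v = 0) leaves -2*u**3 ≠ 0, so f is not divisible by v and the branch is v² ≈ 2*u**3 to lowest order — this is a cusp.
Classification: cusp.


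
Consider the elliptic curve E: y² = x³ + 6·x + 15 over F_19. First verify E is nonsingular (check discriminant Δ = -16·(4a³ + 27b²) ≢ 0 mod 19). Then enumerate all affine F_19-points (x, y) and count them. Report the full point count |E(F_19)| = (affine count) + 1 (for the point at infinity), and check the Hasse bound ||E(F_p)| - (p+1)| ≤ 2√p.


Affine points = {(2, 4), (2, 15), (6, 1), (6, 18), (7, 1), (7, 18), (8, 9), (8, 10), (9, 0), (10, 7), (10, 12), (11, 5), (11, 14)}; affine count = 13; |E(F_19)| = 14.

Discriminant check: Δ ∝ 4a³ + 27b² = 4·6³ + 27·15² = 4·216 + 27·225 ≡ 4 (mod 19). Nonzero ⇒ E is nonsingular.
For each x ∈ F_19, compute rhs = x³ + 6·x + 15 mod 19, then count y ∈ F_19 with y² ≡ rhs.
  x = 0: rhs = 15, matching y values: none (0 points).
  x = 1: rhs = 3, matching y values: none (0 points).
  x = 2: rhs = 16, matching y values: 4, 15 (2 points).
  x = 3: rhs = 3, matching y values: none (0 points).
  x = 4: rhs = 8, matching y values: none (0 points).
  x = 5: rhs = 18, matching y values: none (0 points).
  x = 6: rhs = 1, matching y values: 1, 18 (2 points).
  x = 7: rhs = 1, matching y values: 1, 18 (2 points).
  x = 8: rhs = 5, matching y values: 9, 10 (2 points).
  x = 9: rhs = 0, matching y values: 0 (1 points).
  x = 10: rhs = 11, matching y values: 7, 12 (2 points).
  x = 11: rhs = 6, matching y values: 5, 14 (2 points).
  x = 12: rhs = 10, matching y values: none (0 points).
  x = 13: rhs = 10, matching y values: none (0 points).
  x = 14: rhs = 12, matching y values: none (0 points).
  x = 15: rhs = 3, matching y values: none (0 points).
  x = 16: rhs = 8, matching y values: none (0 points).
  x = 17: rhs = 14, matching y values: none (0 points).
  x = 18: rhs = 8, matching y values: none (0 points).
Total affine count: 13.
Full point count |E(F_19)| = 13 + 1 = 14.
Hasse bound: |14 − (19+1)| = |-6| = 6 ≤ 2√19 ≈ 8.7178 ✓.


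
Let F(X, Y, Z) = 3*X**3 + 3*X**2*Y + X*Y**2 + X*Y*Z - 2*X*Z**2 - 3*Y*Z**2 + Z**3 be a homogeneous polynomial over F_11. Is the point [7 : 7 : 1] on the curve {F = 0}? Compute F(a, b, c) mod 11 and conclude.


F(7,7,1) ≡ 7 (mod 11); P is NOT on the curve.

Evaluate F(7, 7, 1) term-by-term (mod 11).
  3*X**3 ↦ 3·343·1·1 = 1029
  3*X**2*Y ↦ 3·49·7·1 = 1029
  X*Y**2 ↦ 1·7·49·1 = 343
  X*Y*Z ↦ 1·7·7·1 = 49
  -2*X*Z**2 ↦ -2·7·1·1 = -14
  -3*Y*Z**2 ↦ -3·1·7·1 = -21
  Z**3 ↦ 1·1·1·1 = 1
Sum: F(7, 7, 1) = (1029) + (1029) + (343) + (49) + (-14) + (-21) + (1) = 2416.
Reducing mod 11: 2416 ≡ 7 (mod 11).
Since F(a, b, c) ≡ 7 ≠ 0 (mod 11), P does NOT lie on the curve.


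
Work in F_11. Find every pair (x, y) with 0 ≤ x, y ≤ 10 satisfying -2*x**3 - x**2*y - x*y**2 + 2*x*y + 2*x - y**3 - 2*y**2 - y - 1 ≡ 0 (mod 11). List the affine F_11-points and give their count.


Affine F_11-points: {(0, 8), (1, 3), (3, 4), (3, 5), (3, 8), (4, 0), (4, 8), (5, 10), (6, 7), (8, 2), (9, 0), (10, 9)}; count = 12.

For each of the 121 pairs (x, y) ∈ F_11², evaluate f(x, y) mod 11. Record the zeros.
  x = 0: [0↦10, 1↦6, 2↦3, 3↦6, 4↦9, 5↦6, 6↦2, 7↦2, 8↦0, 9↦1, 10↦10]  zeros at y ∈ {8}
  x = 1: [0↦10, 1↦6, 2↦1, 3↦0, 4↦8, 5↦8, 6↦5, 7↦4, 8↦10, 9↦6, 10↦8]  zeros at y ∈ {3}
  x = 2: [0↦9, 1↦3, 2↦5, 3↦9, 4↦9, 5↦10, 6↦6, 7↦2, 8↦3, 9↦3, 10↦7]  zeros at y ∈ ∅
  x = 3: [0↦6, 1↦7, 2↦3, 3↦10, 4↦0, 5↦0, 6↦4, 7↦6, 8↦0, 9↦2, 10↦6]  zeros at y ∈ {4, 5, 8}
  x = 4: [0↦0, 1↦6, 2↦5, 3↦2, 4↦2, 5↦10, 6↦9, 7↦4, 8↦0, 9↦2, 10↦4]  zeros at y ∈ {0, 8}
  x = 5: [0↦1, 1↦10, 2↦10, 3↦6, 4↦3, 5↦6, 6↦9, 7↦6, 8↦2, 9↦2, 10↦0]  zeros at y ∈ {10}
  x = 6: [0↦8, 1↦7, 2↦6, 3↦10, 4↦2, 5↦9, 6↦3, 7↦0, 8↦5, 9↦1, 10↦4]  zeros at y ∈ {7}
  x = 7: [0↦9, 1↦7, 2↦3, 3↦2, 4↦9, 5↦7, 6↦1, 7↦7, 8↦8, 9↦9, 10↦4]  zeros at y ∈ ∅
  x = 8: [0↦3, 1↦9, 2↦0, 3↦3, 4↦1, 5↦10, 6↦2, 7↦4, 8↦10, 9↦3, 10↦10]  zeros at y ∈ {2}
  x = 9: [0↦0, 1↦1, 2↦7, 3↦1, 4↦10, 5↦6, 6↦5, 7↦1, 8↦10, 9↦4, 10↦10]  zeros at y ∈ {0}
  x = 10: [0↦10, 1↦4, 2↦1, 3↦6, 4↦2, 5↦5, 6↦9, 7↦8, 8↦7, 9↦0, 10↦3]  zeros at y ∈ {9}
Collecting zeros: affine points = {(0, 8), (1, 3), (3, 4), (3, 5), (3, 8), (4, 0), (4, 8), (5, 10), (6, 7), (8, 2), (9, 0), (10, 9)}.
Total count |C(F_11)_aff| = 12.


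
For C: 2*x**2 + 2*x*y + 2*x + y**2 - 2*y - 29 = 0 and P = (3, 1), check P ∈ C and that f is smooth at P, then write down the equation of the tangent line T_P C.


Tangent line at P: 16*x + 6*y - 54 = 0.

Step 1: f(3, 1) = 0, so P lies on C.
Step 2: partial derivatives
  f_x(x, y) = 4*x + 2*y + 2, f_y(x, y) = 2*x + 2*y - 2.
  f_x(P) = 16, f_y(P) = 6 (gradient nonzero, so P is smooth).
Step 3: tangent line at P: 16·(x − 3) + 6·(y − 1) = 0.
Expanding: 16*x + 6*y - 54 = 0.


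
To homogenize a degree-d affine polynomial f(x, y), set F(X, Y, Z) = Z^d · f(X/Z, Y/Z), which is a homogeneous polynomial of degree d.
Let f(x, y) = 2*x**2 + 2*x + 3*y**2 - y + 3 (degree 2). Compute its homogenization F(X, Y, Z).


F(X, Y, Z) = 2*X**2 + 2*X*Z + 3*Y**2 - Y*Z + 3*Z**2

deg(f) = 2.
Substitute x = X/Z, y = Y/Z into f, then multiply by Z^2.
  monomial 2·x^2·y^0 ↦ 2·X^2·Y^0·Z^0.
  monomial 2·x^1·y^0 ↦ 2·X^1·Y^0·Z^1.
  monomial 3·x^0·y^2 ↦ 3·X^0·Y^2·Z^0.
  monomial -1·x^0·y^1 ↦ -1·X^0·Y^1·Z^1.
  monomial 3·x^0·y^0 ↦ 3·X^0·Y^0·Z^2.
Collecting: F(X, Y, Z) = 2*X**2 + 2*X*Z + 3*Y**2 - Y*Z + 3*Z**2.


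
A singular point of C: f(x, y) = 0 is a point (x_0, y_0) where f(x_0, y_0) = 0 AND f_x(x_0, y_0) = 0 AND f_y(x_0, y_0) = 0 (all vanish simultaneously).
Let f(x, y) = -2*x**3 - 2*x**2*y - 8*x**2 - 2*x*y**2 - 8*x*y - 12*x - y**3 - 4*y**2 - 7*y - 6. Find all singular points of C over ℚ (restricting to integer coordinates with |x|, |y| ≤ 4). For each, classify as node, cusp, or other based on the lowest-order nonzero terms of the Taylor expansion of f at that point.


Singular points: {(-1, -1)}; classification: cusp.

Compute partial derivatives:
  f_x = -6*x**2 - 4*x*y - 16*x - 2*y**2 - 8*y - 12.
  f_y = -2*x**2 - 4*x*y - 8*x - 3*y**2 - 8*y - 7.
Scan x_0 ∈ {−4, ..., 4}. For each x_0, f_y(x_0, y) is a polynomial in y; find its integer roots y ∈ {−4, ..., 4}, then test f_x and f at those candidates.
  x = -4: f_y(-4, y) = -3*y**2 + 8*y - 7; no integer root y with |y| ≤ 4.
  x = -3: f_y(-3, y) = -3*y**2 + 4*y - 1; vanishes at y ∈ {1}. (-3, 1): f_x = -16 ≠ 0.
  x = -2: f_y(-2, y) = 1 - 3*y**2; no integer root y with |y| ≤ 4.
  x = -1: f_y(-1, y) = -3*y**2 - 4*y - 1; vanishes at y ∈ {-1}. (-1, -1): f_x = 0, f = 0 — SINGULAR.
  x = 0: f_y(0, y) = -3*y**2 - 8*y - 7; no integer root y with |y| ≤ 4.
  x = 1: f_y(1, y) = -3*y**2 - 12*y - 17; no integer root y with |y| ≤ 4.
  x = 2: f_y(2, y) = -3*y**2 - 16*y - 31; no integer root y with |y| ≤ 4.
  x = 3: f_y(3, y) = -3*y**2 - 20*y - 49; no integer root y with |y| ≤ 4.
  x = 4: f_y(4, y) = -3*y**2 - 24*y - 71; no integer root y with |y| ≤ 4.
Only singular point on the grid: (-1, -1).
Classify: substitute x = -1 + u, y = -1 + v and expand: f = -2*u**3 - 2*u**2*v - 2*u*v**2 - v**3 + v**2.
No constant or linear terms (consistent with a singular point). Quadratic part: v**2. Cubic part: -2*u**3 - 2*u**2*v - 2*u*v**2 - v**3.
The quadratic part v**2 is a perfect square, so there is a single (double) tangent line v = 0, i.e. y = -1. Restricting the cubic part to that line (v = 0) leaves -2*u**3 ≠ 0, so f is not divisible by v and the branch is v² ≈ 2*u**3 to lowest order — this is a cusp.
Classification: cusp.
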